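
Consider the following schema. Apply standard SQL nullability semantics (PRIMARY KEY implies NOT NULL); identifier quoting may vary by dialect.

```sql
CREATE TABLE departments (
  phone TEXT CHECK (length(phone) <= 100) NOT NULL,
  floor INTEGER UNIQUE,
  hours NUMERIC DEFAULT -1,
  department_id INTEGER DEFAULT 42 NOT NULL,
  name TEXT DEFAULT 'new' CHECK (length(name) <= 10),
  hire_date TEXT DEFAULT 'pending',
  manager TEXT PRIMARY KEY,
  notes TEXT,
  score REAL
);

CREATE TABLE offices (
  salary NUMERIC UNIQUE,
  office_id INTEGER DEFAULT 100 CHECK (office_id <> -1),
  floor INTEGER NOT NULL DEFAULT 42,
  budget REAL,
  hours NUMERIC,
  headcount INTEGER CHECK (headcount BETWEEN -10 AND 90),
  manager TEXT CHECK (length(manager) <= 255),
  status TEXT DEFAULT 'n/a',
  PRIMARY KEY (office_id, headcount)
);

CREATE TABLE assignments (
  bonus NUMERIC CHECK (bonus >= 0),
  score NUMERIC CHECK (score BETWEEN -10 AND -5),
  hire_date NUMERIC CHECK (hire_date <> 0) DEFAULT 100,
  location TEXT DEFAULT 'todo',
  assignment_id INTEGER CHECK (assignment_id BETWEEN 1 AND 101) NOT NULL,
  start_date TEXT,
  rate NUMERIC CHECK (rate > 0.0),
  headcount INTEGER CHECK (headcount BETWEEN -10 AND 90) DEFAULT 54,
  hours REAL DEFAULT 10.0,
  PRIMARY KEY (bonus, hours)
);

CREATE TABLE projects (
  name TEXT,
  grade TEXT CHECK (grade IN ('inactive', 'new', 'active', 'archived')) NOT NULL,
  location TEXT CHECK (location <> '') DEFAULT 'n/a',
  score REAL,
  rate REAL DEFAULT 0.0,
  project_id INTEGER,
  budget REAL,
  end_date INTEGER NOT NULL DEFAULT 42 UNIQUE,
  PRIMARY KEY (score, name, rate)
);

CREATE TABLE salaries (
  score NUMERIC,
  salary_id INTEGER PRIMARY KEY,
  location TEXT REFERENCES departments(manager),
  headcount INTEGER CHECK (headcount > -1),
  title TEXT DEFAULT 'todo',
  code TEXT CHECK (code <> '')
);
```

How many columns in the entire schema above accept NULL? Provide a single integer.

departments: 6 nullable (floor, hours, name, hire_date, notes, score — PK (manager) and explicit NOT NULL columns excluded).
offices: 5 nullable (salary, budget, hours, manager, status — PK (office_id, headcount) and explicit NOT NULL columns excluded).
assignments: 6 nullable (score, hire_date, location, start_date, rate, headcount — PK (bonus, hours) and explicit NOT NULL columns excluded).
projects: 3 nullable (location, project_id, budget — PK (score, name, rate) and explicit NOT NULL columns excluded).
salaries: 5 nullable (score, location, headcount, title, code — PK (salary_id) and explicit NOT NULL columns excluded).
Total: 6 + 5 + 6 + 3 + 5 = 25.

25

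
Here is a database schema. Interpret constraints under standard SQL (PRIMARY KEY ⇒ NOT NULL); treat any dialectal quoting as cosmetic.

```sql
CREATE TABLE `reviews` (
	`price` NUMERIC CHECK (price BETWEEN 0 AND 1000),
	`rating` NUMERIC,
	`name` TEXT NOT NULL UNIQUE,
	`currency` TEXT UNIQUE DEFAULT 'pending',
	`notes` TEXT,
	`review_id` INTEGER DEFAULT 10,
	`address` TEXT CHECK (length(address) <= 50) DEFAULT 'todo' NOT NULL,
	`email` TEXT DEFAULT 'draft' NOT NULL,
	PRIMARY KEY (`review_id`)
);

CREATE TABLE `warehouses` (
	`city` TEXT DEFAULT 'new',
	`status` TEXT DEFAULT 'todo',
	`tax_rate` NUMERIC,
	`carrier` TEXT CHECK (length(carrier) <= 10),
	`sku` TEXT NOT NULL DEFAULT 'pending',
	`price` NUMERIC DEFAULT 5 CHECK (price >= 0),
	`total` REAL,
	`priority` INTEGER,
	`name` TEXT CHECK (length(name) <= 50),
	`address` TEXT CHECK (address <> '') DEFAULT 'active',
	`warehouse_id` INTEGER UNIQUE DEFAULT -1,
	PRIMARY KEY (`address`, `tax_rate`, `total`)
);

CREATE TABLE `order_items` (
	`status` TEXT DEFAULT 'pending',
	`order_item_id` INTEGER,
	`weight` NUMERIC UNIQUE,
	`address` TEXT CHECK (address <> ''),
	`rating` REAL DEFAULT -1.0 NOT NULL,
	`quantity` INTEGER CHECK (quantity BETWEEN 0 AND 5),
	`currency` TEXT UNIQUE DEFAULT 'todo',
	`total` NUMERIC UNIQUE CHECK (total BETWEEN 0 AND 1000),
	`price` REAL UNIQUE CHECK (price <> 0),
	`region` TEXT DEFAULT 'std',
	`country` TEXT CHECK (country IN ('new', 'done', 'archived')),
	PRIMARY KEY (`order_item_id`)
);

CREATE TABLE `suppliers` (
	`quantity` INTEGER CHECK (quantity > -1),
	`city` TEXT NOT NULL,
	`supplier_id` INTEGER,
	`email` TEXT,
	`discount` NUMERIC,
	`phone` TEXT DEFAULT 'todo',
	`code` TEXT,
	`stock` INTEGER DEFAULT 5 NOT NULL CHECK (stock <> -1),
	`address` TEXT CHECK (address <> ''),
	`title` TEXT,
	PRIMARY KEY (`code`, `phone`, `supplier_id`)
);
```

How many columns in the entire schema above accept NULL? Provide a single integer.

reviews: 4 nullable (price, rating, currency, notes — PK (review_id) and explicit NOT NULL columns excluded).
warehouses: 7 nullable (city, status, carrier, price, priority, name, warehouse_id — PK (address, tax_rate, total) and explicit NOT NULL columns excluded).
order_items: 9 nullable (status, weight, address, quantity, currency, total, price, region, country — PK (order_item_id) and explicit NOT NULL columns excluded).
suppliers: 5 nullable (quantity, email, discount, address, title — PK (code, phone, supplier_id) and explicit NOT NULL columns excluded).
Total: 4 + 7 + 9 + 5 = 25.

25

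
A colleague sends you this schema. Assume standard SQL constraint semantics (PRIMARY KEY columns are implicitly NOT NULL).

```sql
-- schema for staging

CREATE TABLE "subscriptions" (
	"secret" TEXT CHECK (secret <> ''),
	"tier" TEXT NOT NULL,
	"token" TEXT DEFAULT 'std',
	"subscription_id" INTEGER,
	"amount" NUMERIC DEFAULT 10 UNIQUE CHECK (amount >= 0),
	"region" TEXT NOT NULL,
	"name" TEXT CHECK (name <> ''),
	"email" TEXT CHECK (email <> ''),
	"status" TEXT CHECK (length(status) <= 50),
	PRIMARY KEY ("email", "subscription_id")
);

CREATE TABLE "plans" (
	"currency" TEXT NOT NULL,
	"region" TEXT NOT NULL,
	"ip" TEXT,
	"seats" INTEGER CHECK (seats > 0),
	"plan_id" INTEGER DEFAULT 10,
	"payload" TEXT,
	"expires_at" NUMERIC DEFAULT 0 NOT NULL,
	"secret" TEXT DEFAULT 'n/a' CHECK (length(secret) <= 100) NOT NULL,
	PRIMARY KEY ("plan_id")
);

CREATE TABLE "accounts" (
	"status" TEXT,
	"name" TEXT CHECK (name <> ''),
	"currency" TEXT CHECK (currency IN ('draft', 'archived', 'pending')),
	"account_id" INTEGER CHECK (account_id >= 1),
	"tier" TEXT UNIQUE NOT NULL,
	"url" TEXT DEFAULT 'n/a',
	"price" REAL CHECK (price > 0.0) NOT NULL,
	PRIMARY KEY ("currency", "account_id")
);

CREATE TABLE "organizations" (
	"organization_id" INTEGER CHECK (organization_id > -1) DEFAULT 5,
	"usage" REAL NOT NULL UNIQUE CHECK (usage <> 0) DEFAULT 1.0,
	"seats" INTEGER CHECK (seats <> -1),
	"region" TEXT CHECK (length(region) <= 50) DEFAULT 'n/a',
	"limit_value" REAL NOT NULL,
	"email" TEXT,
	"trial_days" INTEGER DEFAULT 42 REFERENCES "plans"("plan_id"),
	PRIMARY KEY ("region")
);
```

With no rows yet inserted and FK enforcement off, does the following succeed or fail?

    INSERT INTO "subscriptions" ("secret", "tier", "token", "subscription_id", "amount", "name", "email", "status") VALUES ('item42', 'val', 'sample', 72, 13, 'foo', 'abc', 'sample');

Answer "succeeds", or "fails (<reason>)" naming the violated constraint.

fails (NOT NULL on region)

region is omitted from the column list and has no DEFAULT, so it would receive NULL.
But region is declared NOT NULL.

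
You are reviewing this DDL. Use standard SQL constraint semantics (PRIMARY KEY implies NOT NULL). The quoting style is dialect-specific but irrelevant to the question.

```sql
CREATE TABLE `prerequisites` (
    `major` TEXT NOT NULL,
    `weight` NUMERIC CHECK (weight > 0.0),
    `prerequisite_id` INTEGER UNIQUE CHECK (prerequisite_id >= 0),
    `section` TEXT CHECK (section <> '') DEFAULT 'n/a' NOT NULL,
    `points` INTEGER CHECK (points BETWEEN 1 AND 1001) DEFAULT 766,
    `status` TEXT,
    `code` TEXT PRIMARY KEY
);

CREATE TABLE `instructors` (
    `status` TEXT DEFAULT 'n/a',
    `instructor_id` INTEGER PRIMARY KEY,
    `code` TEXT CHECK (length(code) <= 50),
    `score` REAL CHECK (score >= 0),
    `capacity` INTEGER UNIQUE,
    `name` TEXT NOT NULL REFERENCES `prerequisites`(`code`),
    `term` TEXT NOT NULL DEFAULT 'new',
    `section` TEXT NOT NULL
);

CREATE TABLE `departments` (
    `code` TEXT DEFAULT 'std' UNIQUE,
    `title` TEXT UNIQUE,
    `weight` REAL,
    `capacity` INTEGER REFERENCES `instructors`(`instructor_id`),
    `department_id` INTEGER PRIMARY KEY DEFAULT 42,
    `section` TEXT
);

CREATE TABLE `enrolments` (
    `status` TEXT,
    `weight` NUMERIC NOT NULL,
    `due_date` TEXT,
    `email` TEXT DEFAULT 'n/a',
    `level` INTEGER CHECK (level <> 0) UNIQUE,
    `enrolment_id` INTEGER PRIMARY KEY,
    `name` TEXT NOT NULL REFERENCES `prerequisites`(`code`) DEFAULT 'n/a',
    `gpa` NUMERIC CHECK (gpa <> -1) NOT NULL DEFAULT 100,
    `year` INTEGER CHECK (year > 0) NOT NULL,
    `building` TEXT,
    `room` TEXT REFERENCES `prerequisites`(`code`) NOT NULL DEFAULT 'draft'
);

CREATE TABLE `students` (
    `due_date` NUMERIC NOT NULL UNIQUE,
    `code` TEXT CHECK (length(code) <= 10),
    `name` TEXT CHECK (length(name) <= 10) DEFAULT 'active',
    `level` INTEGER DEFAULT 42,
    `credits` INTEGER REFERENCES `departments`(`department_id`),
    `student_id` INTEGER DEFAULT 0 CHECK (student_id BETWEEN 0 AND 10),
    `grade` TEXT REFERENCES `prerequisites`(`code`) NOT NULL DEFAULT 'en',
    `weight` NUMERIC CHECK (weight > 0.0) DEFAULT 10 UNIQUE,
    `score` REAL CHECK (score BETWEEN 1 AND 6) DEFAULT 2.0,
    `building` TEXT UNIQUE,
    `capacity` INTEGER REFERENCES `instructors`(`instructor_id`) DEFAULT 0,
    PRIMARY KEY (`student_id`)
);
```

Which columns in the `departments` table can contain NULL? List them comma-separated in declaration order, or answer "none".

code, title, weight, capacity, section

- code: UNIQUE does not imply NOT NULL → nullable.
- title: UNIQUE does not imply NOT NULL → nullable.
- weight: no NOT NULL constraint applies → nullable.
- capacity: a foreign key column may be NULL unless separately constrained → nullable.
- department_id: part of the PRIMARY KEY, which implies NOT NULL → not nullable.
- section: no NOT NULL constraint applies → nullable.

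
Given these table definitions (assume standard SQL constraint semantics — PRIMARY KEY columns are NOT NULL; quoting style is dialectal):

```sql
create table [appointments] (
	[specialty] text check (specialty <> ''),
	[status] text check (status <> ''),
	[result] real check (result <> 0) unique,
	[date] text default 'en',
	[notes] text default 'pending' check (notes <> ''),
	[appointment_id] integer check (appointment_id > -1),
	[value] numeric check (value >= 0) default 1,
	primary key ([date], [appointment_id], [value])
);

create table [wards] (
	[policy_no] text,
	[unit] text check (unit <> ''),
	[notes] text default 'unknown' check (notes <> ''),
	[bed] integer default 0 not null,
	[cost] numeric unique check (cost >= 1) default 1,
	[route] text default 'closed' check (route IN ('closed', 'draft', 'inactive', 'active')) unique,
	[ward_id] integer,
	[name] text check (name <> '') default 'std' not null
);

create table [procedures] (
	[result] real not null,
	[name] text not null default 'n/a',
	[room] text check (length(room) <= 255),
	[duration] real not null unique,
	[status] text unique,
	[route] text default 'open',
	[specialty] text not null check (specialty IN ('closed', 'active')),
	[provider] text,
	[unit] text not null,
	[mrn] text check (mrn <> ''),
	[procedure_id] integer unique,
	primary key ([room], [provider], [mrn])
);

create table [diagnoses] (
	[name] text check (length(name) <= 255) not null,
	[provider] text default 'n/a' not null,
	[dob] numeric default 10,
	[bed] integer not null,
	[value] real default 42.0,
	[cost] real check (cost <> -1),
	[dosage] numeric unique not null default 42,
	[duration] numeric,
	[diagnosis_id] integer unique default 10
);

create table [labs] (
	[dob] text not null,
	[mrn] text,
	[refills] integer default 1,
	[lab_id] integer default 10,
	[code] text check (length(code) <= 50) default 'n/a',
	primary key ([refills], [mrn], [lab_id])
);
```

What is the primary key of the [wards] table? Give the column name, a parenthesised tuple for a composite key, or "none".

No column is declared PRIMARY KEY inline, and there is no table-level PRIMARY KEY clause in wards.

none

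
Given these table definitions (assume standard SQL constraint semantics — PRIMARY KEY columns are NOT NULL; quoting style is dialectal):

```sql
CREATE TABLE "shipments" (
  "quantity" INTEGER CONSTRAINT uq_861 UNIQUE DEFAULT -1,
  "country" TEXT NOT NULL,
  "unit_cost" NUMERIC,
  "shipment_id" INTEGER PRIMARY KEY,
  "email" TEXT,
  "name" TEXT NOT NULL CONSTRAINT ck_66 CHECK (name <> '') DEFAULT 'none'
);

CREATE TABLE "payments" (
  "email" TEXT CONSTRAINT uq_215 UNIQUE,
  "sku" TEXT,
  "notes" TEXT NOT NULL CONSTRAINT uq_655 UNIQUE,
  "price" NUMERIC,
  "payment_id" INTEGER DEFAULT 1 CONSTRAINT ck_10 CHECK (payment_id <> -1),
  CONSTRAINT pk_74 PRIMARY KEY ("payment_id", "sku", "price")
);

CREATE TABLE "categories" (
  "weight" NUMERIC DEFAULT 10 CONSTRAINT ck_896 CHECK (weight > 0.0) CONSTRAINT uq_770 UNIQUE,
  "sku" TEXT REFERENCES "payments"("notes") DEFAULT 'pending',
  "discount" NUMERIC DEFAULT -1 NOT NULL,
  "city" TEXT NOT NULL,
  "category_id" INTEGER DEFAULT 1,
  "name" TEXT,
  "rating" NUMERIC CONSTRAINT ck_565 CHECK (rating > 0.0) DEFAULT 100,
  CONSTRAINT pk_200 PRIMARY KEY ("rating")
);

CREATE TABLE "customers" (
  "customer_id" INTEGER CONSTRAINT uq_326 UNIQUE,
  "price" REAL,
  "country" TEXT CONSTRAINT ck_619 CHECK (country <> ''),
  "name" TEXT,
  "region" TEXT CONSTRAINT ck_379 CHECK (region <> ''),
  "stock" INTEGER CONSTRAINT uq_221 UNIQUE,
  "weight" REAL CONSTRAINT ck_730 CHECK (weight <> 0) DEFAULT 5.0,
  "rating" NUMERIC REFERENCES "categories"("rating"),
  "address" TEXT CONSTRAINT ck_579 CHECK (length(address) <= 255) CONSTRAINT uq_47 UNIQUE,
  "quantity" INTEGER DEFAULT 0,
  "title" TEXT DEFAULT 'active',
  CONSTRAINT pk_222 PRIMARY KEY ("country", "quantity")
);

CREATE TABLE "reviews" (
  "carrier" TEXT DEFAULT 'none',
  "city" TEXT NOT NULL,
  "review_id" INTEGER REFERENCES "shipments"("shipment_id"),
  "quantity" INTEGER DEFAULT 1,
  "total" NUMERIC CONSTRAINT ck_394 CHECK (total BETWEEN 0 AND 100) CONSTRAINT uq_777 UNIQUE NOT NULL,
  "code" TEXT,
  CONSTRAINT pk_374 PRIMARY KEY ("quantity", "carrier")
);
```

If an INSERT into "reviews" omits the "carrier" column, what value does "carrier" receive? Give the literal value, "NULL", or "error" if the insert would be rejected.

'none'

carrier has an explicit DEFAULT 'none'.
When the column is omitted from an INSERT, that default is used.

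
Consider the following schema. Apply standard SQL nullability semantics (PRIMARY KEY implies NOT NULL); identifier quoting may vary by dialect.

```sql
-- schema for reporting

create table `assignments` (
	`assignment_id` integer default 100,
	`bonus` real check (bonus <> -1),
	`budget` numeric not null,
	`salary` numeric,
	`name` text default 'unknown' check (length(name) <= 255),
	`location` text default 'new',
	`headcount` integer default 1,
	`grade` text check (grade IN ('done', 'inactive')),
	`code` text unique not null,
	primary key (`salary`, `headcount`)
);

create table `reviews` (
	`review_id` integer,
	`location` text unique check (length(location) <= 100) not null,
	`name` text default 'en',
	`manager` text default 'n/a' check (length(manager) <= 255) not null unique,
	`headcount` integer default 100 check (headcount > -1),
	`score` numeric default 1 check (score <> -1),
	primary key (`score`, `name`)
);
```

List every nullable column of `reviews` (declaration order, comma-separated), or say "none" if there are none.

- review_id: no NOT NULL constraint applies → nullable.
- location: declared NOT NULL → not nullable.
- name: part of the PRIMARY KEY, which implies NOT NULL → not nullable.
- manager: declared NOT NULL → not nullable.
- headcount: CHECK does not forbid NULL (a CHECK constraint passes when its expression is NULL) → nullable.
- score: part of the PRIMARY KEY, which implies NOT NULL → not nullable.

review_id, headcount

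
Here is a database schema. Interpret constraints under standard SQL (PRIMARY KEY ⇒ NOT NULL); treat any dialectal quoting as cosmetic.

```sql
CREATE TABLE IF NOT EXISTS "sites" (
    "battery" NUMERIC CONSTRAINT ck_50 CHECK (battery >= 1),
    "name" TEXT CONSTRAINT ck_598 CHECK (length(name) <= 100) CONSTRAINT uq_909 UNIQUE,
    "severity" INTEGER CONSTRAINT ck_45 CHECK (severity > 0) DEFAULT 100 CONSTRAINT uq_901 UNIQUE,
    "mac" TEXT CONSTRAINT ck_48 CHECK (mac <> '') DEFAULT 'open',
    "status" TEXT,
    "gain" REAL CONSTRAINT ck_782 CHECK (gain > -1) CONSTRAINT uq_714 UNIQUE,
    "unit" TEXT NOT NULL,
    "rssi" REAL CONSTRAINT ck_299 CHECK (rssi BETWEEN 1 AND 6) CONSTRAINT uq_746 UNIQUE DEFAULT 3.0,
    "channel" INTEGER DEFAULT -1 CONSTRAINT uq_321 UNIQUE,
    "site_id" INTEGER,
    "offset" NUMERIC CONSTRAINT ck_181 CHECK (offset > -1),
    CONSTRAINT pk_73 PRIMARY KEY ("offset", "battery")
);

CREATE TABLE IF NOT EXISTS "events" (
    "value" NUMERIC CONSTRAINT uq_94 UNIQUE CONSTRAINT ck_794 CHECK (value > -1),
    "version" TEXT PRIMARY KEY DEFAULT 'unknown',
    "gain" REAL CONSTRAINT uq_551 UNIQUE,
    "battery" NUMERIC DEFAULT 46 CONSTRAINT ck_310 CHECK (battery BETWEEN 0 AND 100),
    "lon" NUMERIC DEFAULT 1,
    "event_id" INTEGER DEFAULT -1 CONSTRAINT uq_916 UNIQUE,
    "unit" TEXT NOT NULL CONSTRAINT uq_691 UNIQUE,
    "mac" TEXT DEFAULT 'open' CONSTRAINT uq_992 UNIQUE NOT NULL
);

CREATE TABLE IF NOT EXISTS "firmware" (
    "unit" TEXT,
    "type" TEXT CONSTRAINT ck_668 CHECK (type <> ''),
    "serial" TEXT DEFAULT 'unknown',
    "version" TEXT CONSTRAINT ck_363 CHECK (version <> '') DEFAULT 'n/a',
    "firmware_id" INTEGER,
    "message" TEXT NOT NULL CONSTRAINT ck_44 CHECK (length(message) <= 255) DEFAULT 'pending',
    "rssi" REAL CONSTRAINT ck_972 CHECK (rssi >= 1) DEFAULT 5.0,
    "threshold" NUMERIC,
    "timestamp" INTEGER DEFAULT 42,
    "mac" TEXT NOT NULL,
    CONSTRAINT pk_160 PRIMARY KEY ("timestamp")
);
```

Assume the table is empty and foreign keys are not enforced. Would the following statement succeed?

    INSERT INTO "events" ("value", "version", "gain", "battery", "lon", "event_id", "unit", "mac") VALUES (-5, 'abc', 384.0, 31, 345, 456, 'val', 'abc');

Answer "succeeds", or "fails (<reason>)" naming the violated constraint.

The value -5 for value violates CHECK (value > -1).

fails (CHECK on value)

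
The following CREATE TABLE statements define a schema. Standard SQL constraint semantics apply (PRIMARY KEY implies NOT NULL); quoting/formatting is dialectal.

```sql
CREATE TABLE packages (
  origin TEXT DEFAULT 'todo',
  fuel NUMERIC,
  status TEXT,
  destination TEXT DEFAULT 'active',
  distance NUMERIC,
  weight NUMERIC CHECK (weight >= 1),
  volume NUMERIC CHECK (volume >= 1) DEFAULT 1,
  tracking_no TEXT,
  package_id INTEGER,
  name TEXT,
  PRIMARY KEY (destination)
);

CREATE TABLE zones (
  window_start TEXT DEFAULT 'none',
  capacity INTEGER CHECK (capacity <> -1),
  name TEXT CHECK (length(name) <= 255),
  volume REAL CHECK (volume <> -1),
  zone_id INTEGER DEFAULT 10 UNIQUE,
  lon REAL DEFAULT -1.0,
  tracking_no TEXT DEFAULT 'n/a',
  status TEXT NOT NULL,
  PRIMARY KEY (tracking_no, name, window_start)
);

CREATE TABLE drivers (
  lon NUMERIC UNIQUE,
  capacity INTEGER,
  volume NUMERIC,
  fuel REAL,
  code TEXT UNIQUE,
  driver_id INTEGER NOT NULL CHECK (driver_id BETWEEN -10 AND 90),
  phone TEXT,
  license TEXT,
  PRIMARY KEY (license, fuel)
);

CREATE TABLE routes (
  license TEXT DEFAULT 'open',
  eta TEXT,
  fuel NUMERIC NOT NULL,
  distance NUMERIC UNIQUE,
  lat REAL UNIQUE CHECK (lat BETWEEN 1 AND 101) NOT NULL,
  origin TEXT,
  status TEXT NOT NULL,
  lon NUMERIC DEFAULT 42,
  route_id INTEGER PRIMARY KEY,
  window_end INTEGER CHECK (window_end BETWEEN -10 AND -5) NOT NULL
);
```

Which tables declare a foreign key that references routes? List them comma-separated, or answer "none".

No REFERENCES clause anywhere in the schema names routes.

none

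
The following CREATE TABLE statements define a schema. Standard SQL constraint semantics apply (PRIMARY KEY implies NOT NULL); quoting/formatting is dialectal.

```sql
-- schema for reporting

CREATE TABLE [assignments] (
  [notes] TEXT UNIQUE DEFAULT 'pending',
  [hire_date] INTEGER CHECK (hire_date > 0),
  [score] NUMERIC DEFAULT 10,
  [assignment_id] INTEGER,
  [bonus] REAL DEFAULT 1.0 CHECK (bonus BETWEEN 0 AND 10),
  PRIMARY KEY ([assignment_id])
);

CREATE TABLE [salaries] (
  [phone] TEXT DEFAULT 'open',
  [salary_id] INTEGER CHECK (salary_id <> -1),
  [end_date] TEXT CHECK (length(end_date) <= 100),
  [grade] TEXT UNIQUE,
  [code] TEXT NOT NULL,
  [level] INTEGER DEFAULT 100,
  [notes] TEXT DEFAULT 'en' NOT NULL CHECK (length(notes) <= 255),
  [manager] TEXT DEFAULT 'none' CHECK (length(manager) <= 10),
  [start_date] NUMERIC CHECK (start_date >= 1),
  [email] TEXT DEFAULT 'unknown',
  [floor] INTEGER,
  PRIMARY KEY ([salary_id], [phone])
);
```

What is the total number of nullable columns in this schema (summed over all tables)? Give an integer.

11

assignments: 4 nullable (notes, hire_date, score, bonus — PK (assignment_id) and explicit NOT NULL columns excluded).
salaries: 7 nullable (end_date, grade, level, manager, start_date, email, floor — PK (salary_id, phone) and explicit NOT NULL columns excluded).
Total: 4 + 7 = 11.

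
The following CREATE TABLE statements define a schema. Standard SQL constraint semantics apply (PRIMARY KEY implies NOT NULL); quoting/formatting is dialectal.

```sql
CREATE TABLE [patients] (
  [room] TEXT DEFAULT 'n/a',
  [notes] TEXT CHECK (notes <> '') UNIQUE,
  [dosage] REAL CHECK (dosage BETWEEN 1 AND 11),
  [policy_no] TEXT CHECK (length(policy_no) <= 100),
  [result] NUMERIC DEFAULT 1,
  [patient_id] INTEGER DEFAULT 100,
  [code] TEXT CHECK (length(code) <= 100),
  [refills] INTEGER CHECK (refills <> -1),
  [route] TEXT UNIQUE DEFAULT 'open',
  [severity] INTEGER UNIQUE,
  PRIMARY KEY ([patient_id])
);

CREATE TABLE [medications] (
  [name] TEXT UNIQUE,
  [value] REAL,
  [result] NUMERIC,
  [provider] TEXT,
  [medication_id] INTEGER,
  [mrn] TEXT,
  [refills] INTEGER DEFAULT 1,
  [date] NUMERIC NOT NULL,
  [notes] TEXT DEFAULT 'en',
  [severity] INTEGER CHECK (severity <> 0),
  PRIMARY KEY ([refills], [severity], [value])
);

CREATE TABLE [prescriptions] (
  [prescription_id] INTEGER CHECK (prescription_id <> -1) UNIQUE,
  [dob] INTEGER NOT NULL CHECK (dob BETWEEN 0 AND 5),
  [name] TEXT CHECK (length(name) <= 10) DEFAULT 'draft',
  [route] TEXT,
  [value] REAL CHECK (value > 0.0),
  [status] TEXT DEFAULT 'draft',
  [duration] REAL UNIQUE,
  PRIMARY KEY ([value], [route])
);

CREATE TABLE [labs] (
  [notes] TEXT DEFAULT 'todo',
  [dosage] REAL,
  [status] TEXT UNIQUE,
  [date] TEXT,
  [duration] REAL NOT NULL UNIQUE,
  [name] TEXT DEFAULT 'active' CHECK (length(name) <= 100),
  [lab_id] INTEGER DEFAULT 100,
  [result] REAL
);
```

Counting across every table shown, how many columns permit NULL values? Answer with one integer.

26

patients: 9 nullable (room, notes, dosage, policy_no, result, code, refills, route, severity — PK (patient_id) and explicit NOT NULL columns excluded).
medications: 6 nullable (name, result, provider, medication_id, mrn, notes — PK (refills, severity, value) and explicit NOT NULL columns excluded).
prescriptions: 4 nullable (prescription_id, name, status, duration — PK (value, route) and explicit NOT NULL columns excluded).
labs: 7 nullable (notes, dosage, status, date, name, lab_id, result — PK none and explicit NOT NULL columns excluded).
Total: 9 + 6 + 4 + 7 = 26.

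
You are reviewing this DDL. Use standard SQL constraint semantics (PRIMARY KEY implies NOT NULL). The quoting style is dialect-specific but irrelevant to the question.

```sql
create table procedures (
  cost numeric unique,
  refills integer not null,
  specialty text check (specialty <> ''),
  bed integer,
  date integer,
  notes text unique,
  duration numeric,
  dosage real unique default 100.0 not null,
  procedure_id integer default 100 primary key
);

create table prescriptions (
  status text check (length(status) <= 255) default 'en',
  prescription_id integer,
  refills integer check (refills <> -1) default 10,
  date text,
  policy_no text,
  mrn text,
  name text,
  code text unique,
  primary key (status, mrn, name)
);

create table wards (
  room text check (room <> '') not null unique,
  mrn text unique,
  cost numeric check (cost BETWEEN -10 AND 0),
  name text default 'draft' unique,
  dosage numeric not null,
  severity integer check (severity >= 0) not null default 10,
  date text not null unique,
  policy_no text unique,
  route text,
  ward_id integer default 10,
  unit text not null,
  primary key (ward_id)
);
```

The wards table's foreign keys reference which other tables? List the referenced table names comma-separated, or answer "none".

No column in wards has a REFERENCES clause.

none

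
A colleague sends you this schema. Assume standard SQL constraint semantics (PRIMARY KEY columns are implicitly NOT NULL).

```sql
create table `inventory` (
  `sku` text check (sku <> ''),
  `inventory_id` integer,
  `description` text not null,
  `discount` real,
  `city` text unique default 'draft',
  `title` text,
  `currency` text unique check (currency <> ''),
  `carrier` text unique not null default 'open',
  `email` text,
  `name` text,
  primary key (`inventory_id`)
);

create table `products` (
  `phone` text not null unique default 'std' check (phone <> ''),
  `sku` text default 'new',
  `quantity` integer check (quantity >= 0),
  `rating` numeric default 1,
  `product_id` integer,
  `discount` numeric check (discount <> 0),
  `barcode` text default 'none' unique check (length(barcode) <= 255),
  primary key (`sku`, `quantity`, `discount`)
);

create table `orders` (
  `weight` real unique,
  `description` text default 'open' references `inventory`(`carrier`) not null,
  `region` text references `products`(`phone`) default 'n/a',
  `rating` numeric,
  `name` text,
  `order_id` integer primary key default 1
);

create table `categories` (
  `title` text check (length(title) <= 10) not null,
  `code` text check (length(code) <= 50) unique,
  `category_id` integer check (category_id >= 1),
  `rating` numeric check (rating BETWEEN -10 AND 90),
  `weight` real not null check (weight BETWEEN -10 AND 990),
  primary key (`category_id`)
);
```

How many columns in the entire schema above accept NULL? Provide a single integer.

inventory: 7 nullable (sku, discount, city, title, currency, email, name — PK (inventory_id) and explicit NOT NULL columns excluded).
products: 3 nullable (rating, product_id, barcode — PK (sku, quantity, discount) and explicit NOT NULL columns excluded).
orders: 4 nullable (weight, region, rating, name — PK (order_id) and explicit NOT NULL columns excluded).
categories: 2 nullable (code, rating — PK (category_id) and explicit NOT NULL columns excluded).
Total: 7 + 3 + 4 + 2 = 16.

16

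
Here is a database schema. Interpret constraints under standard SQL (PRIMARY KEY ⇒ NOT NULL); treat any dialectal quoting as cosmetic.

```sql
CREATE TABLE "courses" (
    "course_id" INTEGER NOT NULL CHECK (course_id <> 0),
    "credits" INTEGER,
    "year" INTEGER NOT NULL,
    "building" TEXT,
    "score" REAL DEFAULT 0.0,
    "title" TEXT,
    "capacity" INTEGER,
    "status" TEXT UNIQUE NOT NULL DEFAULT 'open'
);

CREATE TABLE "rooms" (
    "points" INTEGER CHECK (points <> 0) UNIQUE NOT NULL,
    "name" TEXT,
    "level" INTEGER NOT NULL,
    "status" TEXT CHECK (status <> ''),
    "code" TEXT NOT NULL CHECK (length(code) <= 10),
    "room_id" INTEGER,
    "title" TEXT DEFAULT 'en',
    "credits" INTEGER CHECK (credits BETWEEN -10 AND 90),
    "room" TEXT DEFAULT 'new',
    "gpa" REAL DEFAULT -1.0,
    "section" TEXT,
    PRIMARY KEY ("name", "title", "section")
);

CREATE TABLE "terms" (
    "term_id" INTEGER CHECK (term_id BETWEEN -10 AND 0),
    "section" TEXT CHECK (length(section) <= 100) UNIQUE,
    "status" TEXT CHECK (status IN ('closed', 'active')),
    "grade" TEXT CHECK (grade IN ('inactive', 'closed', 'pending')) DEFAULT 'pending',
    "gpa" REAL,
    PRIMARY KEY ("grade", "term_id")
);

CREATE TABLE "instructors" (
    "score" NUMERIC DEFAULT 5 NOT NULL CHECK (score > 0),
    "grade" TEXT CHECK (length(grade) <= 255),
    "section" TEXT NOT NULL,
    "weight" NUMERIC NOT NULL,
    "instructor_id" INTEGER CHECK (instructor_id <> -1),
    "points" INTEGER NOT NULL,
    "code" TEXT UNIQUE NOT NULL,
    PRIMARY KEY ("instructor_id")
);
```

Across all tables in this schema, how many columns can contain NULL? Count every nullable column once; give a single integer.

courses: 5 nullable (credits, building, score, title, capacity — PK none and explicit NOT NULL columns excluded).
rooms: 5 nullable (status, room_id, credits, room, gpa — PK (name, title, section) and explicit NOT NULL columns excluded).
terms: 3 nullable (section, status, gpa — PK (grade, term_id) and explicit NOT NULL columns excluded).
instructors: 1 nullable (grade — PK (instructor_id) and explicit NOT NULL columns excluded).
Total: 5 + 5 + 3 + 1 = 14.

14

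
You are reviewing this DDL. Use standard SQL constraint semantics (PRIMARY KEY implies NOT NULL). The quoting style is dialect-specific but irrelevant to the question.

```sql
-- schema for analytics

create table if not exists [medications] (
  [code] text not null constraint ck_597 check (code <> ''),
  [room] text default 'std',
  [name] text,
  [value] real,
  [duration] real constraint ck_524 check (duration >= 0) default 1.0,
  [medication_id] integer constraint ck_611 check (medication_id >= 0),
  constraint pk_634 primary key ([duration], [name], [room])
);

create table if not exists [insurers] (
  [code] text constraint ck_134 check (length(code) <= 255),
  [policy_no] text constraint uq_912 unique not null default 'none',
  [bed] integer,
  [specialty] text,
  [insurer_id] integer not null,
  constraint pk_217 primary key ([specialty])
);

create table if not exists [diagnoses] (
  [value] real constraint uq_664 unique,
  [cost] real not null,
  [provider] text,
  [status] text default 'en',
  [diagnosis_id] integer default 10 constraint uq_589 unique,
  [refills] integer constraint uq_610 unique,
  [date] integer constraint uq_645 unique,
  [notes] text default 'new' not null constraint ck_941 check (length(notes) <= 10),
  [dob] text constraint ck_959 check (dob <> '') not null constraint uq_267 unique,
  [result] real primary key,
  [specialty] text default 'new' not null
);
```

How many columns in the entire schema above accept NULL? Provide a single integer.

10

medications: 2 nullable (value, medication_id — PK (duration, name, room) and explicit NOT NULL columns excluded).
insurers: 2 nullable (code, bed — PK (specialty) and explicit NOT NULL columns excluded).
diagnoses: 6 nullable (value, provider, status, diagnosis_id, refills, date — PK (result) and explicit NOT NULL columns excluded).
Total: 2 + 2 + 6 = 10.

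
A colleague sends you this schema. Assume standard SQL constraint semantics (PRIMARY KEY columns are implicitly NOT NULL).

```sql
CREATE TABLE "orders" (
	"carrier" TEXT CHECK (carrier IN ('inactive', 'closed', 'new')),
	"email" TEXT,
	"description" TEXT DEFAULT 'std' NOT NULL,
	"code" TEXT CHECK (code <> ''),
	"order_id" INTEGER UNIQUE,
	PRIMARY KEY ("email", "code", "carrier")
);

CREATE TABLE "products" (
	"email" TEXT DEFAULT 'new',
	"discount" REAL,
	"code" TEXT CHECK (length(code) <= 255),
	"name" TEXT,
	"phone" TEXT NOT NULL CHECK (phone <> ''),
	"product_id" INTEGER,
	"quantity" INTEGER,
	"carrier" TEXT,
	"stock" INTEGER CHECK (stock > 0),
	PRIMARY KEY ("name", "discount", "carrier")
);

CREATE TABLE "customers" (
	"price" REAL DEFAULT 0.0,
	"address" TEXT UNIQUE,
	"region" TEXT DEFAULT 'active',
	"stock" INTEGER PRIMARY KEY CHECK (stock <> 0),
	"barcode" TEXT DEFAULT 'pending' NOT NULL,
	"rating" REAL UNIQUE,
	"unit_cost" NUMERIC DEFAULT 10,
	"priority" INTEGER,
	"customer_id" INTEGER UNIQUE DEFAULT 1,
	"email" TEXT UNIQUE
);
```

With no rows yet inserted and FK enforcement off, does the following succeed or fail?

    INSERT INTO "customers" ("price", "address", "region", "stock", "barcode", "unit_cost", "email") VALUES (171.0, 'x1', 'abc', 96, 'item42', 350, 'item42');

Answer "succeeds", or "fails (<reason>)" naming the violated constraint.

NOT NULL columns: barcode is supplied; stock is supplied.
CHECK constraints: 96 satisfies (stock <> 0).
No constraint is violated.

succeeds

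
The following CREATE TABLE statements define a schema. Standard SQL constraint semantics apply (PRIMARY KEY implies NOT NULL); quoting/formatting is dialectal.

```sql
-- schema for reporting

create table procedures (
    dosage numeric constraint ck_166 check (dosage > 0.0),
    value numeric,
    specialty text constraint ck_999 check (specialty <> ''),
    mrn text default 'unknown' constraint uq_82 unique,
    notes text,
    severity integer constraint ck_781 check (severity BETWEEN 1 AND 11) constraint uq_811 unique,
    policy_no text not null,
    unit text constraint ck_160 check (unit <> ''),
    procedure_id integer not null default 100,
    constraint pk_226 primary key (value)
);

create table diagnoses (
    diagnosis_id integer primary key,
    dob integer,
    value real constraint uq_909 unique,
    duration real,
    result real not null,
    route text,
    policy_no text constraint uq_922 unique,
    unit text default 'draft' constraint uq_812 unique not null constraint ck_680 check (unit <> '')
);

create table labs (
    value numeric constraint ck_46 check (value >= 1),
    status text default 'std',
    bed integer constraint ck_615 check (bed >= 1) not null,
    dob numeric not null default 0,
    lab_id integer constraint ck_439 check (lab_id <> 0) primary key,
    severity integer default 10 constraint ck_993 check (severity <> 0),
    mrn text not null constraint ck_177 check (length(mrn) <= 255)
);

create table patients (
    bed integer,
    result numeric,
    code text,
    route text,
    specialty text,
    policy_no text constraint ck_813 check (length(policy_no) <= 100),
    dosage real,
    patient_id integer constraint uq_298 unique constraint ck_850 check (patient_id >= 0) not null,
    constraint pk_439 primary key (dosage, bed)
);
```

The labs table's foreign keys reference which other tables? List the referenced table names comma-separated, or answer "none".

No column in labs has a REFERENCES clause.

none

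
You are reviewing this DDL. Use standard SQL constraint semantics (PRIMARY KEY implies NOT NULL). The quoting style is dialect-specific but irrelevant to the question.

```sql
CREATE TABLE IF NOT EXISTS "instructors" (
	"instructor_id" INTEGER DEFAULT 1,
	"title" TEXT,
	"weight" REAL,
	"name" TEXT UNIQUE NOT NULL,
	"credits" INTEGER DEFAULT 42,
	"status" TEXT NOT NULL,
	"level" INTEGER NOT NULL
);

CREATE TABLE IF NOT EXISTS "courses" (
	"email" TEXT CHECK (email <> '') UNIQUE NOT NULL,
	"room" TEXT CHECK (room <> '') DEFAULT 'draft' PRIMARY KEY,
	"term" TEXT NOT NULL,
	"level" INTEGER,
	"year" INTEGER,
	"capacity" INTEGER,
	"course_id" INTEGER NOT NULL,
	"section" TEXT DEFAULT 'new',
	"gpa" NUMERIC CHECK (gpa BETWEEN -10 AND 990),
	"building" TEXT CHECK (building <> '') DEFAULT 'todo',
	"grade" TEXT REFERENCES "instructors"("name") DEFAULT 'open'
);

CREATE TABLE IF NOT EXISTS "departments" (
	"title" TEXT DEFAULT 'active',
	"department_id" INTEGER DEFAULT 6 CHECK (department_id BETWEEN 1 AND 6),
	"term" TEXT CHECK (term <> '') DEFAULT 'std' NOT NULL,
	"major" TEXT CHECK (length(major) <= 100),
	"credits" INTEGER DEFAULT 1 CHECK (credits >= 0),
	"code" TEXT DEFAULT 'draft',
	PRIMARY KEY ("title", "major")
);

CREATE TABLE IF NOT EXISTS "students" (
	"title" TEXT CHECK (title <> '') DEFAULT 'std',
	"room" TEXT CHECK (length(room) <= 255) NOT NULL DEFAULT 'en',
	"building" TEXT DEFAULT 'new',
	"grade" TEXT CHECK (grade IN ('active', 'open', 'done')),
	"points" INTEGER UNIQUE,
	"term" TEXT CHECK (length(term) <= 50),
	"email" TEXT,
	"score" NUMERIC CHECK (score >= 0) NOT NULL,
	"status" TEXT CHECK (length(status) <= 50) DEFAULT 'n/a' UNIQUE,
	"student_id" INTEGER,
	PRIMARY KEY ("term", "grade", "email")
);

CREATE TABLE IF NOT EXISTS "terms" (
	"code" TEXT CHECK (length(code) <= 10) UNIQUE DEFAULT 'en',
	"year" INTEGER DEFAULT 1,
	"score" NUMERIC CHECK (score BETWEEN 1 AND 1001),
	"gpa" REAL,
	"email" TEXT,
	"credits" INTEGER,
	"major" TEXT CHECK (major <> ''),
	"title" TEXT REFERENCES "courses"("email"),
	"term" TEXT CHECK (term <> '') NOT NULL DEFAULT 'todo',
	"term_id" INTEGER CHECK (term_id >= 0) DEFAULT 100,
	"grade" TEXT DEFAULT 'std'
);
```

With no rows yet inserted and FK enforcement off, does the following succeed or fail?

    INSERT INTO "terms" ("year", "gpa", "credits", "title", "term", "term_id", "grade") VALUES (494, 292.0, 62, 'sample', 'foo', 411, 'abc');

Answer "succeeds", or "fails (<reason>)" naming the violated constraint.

succeeds

NOT NULL columns: term is supplied.
CHECK constraints: 'foo' satisfies (term <> ''); 411 satisfies (term_id >= 0).
No constraint is violated.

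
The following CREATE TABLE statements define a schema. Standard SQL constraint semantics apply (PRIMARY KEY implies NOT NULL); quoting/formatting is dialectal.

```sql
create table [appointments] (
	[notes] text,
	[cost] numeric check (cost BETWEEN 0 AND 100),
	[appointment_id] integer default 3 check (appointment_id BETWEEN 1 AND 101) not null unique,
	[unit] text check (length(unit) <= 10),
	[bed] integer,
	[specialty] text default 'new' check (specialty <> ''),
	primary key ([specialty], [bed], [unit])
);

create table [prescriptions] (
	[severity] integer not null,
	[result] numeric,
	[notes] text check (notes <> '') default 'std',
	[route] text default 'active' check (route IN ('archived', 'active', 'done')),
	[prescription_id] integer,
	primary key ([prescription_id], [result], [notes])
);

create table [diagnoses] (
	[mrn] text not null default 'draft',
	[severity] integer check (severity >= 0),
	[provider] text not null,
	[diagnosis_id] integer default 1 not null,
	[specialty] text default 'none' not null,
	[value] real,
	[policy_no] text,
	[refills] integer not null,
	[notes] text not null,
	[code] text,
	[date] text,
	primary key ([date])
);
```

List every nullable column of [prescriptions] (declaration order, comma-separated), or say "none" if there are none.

route

- severity: declared NOT NULL → not nullable.
- result: part of the PRIMARY KEY, which implies NOT NULL → not nullable.
- notes: part of the PRIMARY KEY, which implies NOT NULL → not nullable.
- route: CHECK does not forbid NULL (a CHECK constraint passes when its expression is NULL) → nullable.
- prescription_id: part of the PRIMARY KEY, which implies NOT NULL → not nullable.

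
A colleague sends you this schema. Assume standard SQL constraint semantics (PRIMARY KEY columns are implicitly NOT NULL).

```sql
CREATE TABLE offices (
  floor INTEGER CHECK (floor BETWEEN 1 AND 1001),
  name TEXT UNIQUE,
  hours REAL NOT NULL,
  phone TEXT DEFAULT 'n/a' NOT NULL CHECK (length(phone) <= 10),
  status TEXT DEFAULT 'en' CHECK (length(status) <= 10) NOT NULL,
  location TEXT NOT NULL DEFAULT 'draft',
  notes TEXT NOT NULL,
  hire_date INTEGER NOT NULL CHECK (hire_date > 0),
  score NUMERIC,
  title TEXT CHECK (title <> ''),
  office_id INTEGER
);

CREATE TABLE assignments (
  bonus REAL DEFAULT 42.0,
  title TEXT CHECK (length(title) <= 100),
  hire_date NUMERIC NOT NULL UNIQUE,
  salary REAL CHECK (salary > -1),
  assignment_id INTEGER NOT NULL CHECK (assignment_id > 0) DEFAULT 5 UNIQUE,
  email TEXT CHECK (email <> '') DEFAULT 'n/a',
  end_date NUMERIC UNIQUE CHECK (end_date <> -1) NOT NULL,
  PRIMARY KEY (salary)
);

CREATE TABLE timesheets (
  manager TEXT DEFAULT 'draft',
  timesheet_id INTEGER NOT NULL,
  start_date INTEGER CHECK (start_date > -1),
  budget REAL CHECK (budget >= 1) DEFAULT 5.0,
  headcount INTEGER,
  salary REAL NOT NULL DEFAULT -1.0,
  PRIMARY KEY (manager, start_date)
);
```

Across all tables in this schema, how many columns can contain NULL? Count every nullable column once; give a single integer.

10

offices: 5 nullable (floor, name, score, title, office_id — PK none and explicit NOT NULL columns excluded).
assignments: 3 nullable (bonus, title, email — PK (salary) and explicit NOT NULL columns excluded).
timesheets: 2 nullable (budget, headcount — PK (manager, start_date) and explicit NOT NULL columns excluded).
Total: 5 + 3 + 2 = 10.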